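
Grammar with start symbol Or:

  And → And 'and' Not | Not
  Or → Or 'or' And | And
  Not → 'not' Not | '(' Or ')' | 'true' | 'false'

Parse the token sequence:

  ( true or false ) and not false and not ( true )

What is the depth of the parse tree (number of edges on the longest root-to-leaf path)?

9

[Or [And [And [And [Not ( [Or [Or [And [Not true]]] or [And [Not false]]] )]] and [Not not [Not false]]] and [Not not [Not ( [Or [And [Not true]]] )]]]]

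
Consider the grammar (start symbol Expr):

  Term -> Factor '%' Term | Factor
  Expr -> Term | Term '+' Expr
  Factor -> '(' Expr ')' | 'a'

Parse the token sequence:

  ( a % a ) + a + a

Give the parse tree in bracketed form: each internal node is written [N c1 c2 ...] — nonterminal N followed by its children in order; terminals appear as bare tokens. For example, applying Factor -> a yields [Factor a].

[Expr [Term [Factor ( [Expr [Term [Factor a] % [Term [Factor a]]]] )]] + [Expr [Term [Factor a]] + [Expr [Term [Factor a]]]]]

Expr
Term + Expr
Factor + Expr
( Expr ) + Expr
( Term ) + Expr
( Factor % Term ) + Expr
( a % Term ) + Expr
( a % Factor ) + Expr
( a % a ) + Expr
( a % a ) + Term + Expr
( a % a ) + Factor + Expr
( a % a ) + a + Expr
( a % a ) + a + Term
( a % a ) + a + Factor
( a % a ) + a + a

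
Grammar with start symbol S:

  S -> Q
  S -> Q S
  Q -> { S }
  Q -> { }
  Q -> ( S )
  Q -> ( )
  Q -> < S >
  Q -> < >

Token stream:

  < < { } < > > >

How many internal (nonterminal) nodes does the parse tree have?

8

[S [Q < [S [Q < [S [Q { }] [S [Q < >]]] >]] >]]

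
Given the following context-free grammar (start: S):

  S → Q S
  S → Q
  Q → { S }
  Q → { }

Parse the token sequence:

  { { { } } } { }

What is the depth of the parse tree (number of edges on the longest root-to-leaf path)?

[S [Q { [S [Q { [S [Q { }]] }]] }] [S [Q { }]]]

6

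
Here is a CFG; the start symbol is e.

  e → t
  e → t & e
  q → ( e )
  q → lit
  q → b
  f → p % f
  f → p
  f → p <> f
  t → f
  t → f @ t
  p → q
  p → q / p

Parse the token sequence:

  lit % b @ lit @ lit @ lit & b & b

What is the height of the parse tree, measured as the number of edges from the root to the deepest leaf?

[e [t [f [p [q lit]] % [f [p [q b]]]] @ [t [f [p [q lit]]] @ [t [f [p [q lit]]] @ [t [f [p [q lit]]]]]]] & [e [t [f [p [q b]]]] & [e [t [f [p [q b]]]]]]]

8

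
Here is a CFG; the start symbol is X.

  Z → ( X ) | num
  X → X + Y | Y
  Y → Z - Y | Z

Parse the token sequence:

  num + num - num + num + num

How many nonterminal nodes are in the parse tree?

14

[X [X [X [X [Y [Z num]]] + [Y [Z num] - [Y [Z num]]]] + [Y [Z num]]] + [Y [Z num]]]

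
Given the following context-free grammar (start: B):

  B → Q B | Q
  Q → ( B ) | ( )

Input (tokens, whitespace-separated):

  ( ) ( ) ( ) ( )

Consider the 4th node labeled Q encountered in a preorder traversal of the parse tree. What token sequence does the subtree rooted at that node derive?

( )

[B [Q ( )] [B [Q ( )] [B [Q ( )] [B [Q ( )]]]]]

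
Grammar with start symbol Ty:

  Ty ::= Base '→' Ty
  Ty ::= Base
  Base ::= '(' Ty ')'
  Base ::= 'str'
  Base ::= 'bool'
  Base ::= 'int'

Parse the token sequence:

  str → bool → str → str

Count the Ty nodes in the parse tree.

[Ty [Base str] → [Ty [Base bool] → [Ty [Base str] → [Ty [Base str]]]]]

4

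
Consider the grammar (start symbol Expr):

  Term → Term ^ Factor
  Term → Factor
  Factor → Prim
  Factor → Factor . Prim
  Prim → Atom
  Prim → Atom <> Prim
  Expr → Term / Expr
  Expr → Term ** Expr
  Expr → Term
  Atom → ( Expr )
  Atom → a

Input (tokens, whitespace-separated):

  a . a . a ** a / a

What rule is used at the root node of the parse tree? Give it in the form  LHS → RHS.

Expr → Term ** Expr

[Expr [Term [Factor [Factor [Factor [Prim [Atom a]]] . [Prim [Atom a]]] . [Prim [Atom a]]]] ** [Expr [Term [Factor [Prim [Atom a]]]] / [Expr [Term [Factor [Prim [Atom a]]]]]]]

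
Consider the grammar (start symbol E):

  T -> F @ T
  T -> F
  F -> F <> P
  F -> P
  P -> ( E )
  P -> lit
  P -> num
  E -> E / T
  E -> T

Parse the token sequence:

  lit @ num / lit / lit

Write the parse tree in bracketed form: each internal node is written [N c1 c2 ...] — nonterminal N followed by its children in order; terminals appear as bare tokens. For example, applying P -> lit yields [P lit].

E
E / T
E / T / T
T / T / T
F @ T / T / T
P @ T / T / T
lit @ T / T / T
lit @ F / T / T
lit @ P / T / T
lit @ num / T / T
lit @ num / F / T
lit @ num / P / T
lit @ num / lit / T
lit @ num / lit / F
lit @ num / lit / P
lit @ num / lit / lit

[E [E [E [T [F [P lit]] @ [T [F [P num]]]]] / [T [F [P lit]]]] / [T [F [P lit]]]]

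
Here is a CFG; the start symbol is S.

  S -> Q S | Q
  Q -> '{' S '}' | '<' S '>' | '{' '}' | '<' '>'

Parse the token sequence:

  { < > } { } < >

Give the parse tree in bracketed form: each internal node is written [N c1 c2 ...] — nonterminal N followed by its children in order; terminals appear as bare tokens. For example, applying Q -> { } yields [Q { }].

[S [Q { [S [Q < >]] }] [S [Q { }] [S [Q < >]]]]

S
Q S
{ S } S
{ Q } S
{ < > } S
{ < > } Q S
{ < > } { } S
{ < > } { } Q
{ < > } { } < >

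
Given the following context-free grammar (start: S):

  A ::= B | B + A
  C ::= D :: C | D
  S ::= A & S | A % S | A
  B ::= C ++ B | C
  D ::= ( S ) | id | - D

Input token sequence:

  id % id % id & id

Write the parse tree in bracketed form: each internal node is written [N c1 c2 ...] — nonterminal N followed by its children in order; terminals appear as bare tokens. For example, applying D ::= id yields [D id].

S
A % S
B % S
C % S
D % S
id % S
id % A % S
id % B % S
id % C % S
id % D % S
id % id % S
id % id % A & S
id % id % B & S
id % id % C & S
id % id % D & S
id % id % id & S
id % id % id & A
id % id % id & B
id % id % id & C
id % id % id & D
id % id % id & id

[S [A [B [C [D id]]]] % [S [A [B [C [D id]]]] % [S [A [B [C [D id]]]] & [S [A [B [C [D id]]]]]]]]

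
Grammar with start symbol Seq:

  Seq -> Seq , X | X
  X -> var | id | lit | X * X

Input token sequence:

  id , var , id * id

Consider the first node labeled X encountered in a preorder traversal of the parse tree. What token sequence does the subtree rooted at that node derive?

id

[Seq [Seq [Seq [X id]] , [X var]] , [X [X id] * [X id]]]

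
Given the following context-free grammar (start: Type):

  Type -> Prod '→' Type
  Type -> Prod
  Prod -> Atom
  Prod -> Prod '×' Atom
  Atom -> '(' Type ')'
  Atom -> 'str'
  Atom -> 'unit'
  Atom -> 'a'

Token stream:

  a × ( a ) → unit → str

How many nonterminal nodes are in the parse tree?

14

[Type [Prod [Prod [Atom a]] × [Atom ( [Type [Prod [Atom a]]] )]] → [Type [Prod [Atom unit]] → [Type [Prod [Atom str]]]]]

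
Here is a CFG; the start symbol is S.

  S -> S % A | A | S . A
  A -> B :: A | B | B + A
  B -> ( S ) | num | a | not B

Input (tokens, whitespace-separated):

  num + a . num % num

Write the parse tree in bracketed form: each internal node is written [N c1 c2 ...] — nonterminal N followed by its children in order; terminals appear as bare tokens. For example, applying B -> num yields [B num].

S
S % A
S . A % A
A . A % A
B + A . A % A
num + A . A % A
num + B . A % A
num + a . A % A
num + a . B % A
num + a . num % A
num + a . num % B
num + a . num % num

[S [S [S [A [B num] + [A [B a]]]] . [A [B num]]] % [A [B num]]]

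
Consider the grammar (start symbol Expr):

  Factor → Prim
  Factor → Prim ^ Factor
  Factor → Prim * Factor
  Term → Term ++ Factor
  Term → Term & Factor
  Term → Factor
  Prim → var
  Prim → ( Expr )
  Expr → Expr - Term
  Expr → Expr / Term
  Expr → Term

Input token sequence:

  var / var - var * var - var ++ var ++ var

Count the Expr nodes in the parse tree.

[Expr [Expr [Expr [Expr [Term [Factor [Prim var]]]] / [Term [Factor [Prim var]]]] - [Term [Factor [Prim var] * [Factor [Prim var]]]]] - [Term [Term [Term [Factor [Prim var]]] ++ [Factor [Prim var]]] ++ [Factor [Prim var]]]]

4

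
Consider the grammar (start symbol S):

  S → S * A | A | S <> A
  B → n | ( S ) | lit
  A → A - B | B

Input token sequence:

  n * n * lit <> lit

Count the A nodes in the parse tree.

4

[S [S [S [S [A [B n]]] * [A [B n]]] * [A [B lit]]] <> [A [B lit]]]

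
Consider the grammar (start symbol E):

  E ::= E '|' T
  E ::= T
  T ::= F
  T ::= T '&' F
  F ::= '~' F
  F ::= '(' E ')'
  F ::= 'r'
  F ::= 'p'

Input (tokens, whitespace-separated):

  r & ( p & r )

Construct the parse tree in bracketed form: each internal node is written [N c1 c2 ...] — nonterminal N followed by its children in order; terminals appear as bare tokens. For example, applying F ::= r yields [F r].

[E [T [T [F r]] & [F ( [E [T [T [F p]] & [F r]]] )]]]

E
T
T & F
F & F
r & F
r & ( E )
r & ( T )
r & ( T & F )
r & ( F & F )
r & ( p & F )
r & ( p & r )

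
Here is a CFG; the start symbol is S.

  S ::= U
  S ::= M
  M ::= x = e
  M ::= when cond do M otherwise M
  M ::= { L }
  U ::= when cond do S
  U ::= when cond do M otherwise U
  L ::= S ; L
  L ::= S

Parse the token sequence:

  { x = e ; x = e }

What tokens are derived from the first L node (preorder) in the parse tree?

x = e ; x = e

[S [M { [L [S [M x = e]] ; [L [S [M x = e]]]] }]]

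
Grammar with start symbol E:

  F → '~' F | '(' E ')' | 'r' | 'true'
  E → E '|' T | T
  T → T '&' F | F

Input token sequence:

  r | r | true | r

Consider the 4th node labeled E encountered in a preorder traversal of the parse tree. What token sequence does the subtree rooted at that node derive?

[E [E [E [E [T [F r]]] | [T [F r]]] | [T [F true]]] | [T [F r]]]

r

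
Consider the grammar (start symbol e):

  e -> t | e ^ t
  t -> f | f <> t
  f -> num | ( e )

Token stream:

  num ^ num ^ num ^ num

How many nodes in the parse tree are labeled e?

[e [e [e [e [t [f num]]] ^ [t [f num]]] ^ [t [f num]]] ^ [t [f num]]]

4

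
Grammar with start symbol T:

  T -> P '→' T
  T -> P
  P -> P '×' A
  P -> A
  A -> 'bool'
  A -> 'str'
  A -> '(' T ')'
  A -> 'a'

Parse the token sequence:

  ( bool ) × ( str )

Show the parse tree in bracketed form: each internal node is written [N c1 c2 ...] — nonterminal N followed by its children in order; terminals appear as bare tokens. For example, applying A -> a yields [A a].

[T [P [P [A ( [T [P [A bool]]] )]] × [A ( [T [P [A str]]] )]]]

T
P
P × A
A × A
( T ) × A
( P ) × A
( A ) × A
( bool ) × A
( bool ) × ( T )
( bool ) × ( P )
( bool ) × ( A )
( bool ) × ( str )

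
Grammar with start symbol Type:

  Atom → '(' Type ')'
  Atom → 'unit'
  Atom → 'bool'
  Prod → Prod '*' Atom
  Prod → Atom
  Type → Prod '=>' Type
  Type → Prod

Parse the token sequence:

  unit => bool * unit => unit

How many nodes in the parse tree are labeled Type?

3

[Type [Prod [Atom unit]] => [Type [Prod [Prod [Atom bool]] * [Atom unit]] => [Type [Prod [Atom unit]]]]]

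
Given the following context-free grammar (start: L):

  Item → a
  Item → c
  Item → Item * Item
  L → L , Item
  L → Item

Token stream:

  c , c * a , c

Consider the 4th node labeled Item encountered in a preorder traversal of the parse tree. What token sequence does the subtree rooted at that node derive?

a

[L [L [L [Item c]] , [Item [Item c] * [Item a]]] , [Item c]]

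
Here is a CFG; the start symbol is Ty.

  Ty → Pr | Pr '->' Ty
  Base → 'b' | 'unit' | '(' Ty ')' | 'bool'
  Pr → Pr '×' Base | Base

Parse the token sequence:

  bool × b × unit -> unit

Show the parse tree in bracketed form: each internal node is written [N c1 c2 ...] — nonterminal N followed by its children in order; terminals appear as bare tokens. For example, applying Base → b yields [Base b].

[Ty [Pr [Pr [Pr [Base bool]] × [Base b]] × [Base unit]] -> [Ty [Pr [Base unit]]]]

Ty
Pr -> Ty
Pr × Base -> Ty
Pr × Base × Base -> Ty
Base × Base × Base -> Ty
bool × Base × Base -> Ty
bool × b × Base -> Ty
bool × b × unit -> Ty
bool × b × unit -> Pr
bool × b × unit -> Base
bool × b × unit -> unit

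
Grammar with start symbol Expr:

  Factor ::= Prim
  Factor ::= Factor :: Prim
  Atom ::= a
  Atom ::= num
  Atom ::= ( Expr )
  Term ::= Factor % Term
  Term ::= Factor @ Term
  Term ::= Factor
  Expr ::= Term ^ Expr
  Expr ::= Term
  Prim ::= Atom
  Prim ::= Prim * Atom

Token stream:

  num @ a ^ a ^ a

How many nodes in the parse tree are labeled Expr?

[Expr [Term [Factor [Prim [Atom num]]] @ [Term [Factor [Prim [Atom a]]]]] ^ [Expr [Term [Factor [Prim [Atom a]]]] ^ [Expr [Term [Factor [Prim [Atom a]]]]]]]

3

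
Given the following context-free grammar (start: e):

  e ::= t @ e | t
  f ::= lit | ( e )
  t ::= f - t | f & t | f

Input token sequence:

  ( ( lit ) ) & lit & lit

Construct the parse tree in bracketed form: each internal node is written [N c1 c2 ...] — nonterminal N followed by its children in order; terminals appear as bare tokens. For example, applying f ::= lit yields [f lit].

[e [t [f ( [e [t [f ( [e [t [f lit]]] )]]] )] & [t [f lit] & [t [f lit]]]]]

e
t
f & t
( e ) & t
( t ) & t
( f ) & t
( ( e ) ) & t
( ( t ) ) & t
( ( f ) ) & t
( ( lit ) ) & t
( ( lit ) ) & f & t
( ( lit ) ) & lit & t
( ( lit ) ) & lit & f
( ( lit ) ) & lit & lit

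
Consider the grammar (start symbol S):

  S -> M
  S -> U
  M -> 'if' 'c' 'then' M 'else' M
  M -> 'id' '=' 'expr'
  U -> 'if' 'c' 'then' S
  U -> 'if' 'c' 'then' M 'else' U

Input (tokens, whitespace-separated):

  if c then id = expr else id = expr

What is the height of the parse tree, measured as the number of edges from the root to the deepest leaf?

3

[S [M if c then [M id = expr] else [M id = expr]]]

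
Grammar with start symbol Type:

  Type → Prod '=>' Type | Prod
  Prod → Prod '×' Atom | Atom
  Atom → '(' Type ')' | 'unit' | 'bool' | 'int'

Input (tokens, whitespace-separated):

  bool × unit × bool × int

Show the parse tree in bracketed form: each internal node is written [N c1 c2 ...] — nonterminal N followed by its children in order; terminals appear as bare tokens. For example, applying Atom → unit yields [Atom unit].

[Type [Prod [Prod [Prod [Prod [Atom bool]] × [Atom unit]] × [Atom bool]] × [Atom int]]]

Type
Prod
Prod × Atom
Prod × Atom × Atom
Prod × Atom × Atom × Atom
Atom × Atom × Atom × Atom
bool × Atom × Atom × Atom
bool × unit × Atom × Atom
bool × unit × bool × Atom
bool × unit × bool × int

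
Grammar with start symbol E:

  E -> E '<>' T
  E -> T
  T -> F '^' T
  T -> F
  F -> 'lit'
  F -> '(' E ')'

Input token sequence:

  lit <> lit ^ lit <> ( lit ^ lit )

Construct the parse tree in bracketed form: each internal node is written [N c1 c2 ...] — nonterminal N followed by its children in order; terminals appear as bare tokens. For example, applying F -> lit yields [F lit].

E
E <> T
E <> T <> T
T <> T <> T
F <> T <> T
lit <> T <> T
lit <> F ^ T <> T
lit <> lit ^ T <> T
lit <> lit ^ F <> T
lit <> lit ^ lit <> T
lit <> lit ^ lit <> F
lit <> lit ^ lit <> ( E )
lit <> lit ^ lit <> ( T )
lit <> lit ^ lit <> ( F ^ T )
lit <> lit ^ lit <> ( lit ^ T )
lit <> lit ^ lit <> ( lit ^ F )
lit <> lit ^ lit <> ( lit ^ lit )

[E [E [E [T [F lit]]] <> [T [F lit] ^ [T [F lit]]]] <> [T [F ( [E [T [F lit] ^ [T [F lit]]]] )]]]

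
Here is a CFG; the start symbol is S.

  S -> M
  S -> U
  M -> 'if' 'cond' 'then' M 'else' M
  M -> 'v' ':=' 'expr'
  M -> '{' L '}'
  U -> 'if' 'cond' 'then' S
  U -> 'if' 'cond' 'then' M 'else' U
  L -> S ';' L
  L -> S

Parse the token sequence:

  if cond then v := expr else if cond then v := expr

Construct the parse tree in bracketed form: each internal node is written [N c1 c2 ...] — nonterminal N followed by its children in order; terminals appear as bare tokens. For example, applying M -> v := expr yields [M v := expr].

S
U
if cond then M else U
if cond then v := expr else U
if cond then v := expr else if cond then S
if cond then v := expr else if cond then M
if cond then v := expr else if cond then v := expr

[S [U if cond then [M v := expr] else [U if cond then [S [M v := expr]]]]]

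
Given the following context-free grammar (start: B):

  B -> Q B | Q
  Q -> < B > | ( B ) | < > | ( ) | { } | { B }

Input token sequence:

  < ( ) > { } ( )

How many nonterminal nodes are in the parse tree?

[B [Q < [B [Q ( )]] >] [B [Q { }] [B [Q ( )]]]]

8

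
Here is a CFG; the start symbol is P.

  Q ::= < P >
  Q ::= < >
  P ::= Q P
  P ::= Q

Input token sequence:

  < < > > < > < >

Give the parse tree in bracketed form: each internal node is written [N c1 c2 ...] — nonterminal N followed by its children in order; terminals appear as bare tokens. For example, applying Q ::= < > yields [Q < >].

[P [Q < [P [Q < >]] >] [P [Q < >] [P [Q < >]]]]

P
Q P
< P > P
< Q > P
< < > > P
< < > > Q P
< < > > < > P
< < > > < > Q
< < > > < > < >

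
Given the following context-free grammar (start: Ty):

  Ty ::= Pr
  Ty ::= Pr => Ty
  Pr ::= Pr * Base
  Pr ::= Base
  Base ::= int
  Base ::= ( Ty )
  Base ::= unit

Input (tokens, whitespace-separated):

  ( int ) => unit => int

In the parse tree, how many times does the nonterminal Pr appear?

4

[Ty [Pr [Base ( [Ty [Pr [Base int]]] )]] => [Ty [Pr [Base unit]] => [Ty [Pr [Base int]]]]]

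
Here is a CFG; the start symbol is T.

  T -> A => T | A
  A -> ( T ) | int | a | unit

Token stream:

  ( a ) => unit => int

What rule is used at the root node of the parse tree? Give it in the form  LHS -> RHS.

T -> A => T

[T [A ( [T [A a]] )] => [T [A unit] => [T [A int]]]]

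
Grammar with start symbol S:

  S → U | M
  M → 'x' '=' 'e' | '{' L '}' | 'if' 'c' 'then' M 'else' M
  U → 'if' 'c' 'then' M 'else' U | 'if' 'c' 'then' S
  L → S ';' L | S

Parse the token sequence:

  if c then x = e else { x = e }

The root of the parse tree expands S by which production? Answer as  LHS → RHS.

[S [M if c then [M x = e] else [M { [L [S [M x = e]]] }]]]

S → M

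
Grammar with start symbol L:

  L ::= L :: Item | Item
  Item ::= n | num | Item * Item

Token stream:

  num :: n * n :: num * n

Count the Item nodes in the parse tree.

7

[L [L [L [Item num]] :: [Item [Item n] * [Item n]]] :: [Item [Item num] * [Item n]]]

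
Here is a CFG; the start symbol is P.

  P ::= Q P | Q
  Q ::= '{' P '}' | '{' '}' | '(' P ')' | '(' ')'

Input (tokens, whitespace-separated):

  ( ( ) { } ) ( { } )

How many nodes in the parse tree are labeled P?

[P [Q ( [P [Q ( )] [P [Q { }]]] )] [P [Q ( [P [Q { }]] )]]]

5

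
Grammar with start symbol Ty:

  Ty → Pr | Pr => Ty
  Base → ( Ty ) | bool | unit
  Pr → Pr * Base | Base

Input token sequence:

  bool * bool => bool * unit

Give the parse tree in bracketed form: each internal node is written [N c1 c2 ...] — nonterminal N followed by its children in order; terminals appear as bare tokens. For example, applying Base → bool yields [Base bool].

[Ty [Pr [Pr [Base bool]] * [Base bool]] => [Ty [Pr [Pr [Base bool]] * [Base unit]]]]

Ty
Pr => Ty
Pr * Base => Ty
Base * Base => Ty
bool * Base => Ty
bool * bool => Ty
bool * bool => Pr
bool * bool => Pr * Base
bool * bool => Base * Base
bool * bool => bool * Base
bool * bool => bool * unit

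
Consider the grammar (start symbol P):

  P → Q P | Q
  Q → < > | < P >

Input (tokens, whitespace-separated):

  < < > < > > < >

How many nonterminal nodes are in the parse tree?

8

[P [Q < [P [Q < >] [P [Q < >]]] >] [P [Q < >]]]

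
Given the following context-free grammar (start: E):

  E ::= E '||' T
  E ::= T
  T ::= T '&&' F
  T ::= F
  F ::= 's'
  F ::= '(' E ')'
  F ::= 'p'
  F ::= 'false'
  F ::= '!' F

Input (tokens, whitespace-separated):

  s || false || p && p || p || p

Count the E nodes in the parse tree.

5

[E [E [E [E [E [T [F s]]] || [T [F false]]] || [T [T [F p]] && [F p]]] || [T [F p]]] || [T [F p]]]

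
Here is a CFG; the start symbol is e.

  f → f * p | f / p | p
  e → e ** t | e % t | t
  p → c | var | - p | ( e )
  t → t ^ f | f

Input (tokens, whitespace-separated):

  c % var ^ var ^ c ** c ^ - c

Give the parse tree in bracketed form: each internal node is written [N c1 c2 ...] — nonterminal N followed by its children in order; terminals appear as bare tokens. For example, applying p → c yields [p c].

[e [e [e [t [f [p c]]]] % [t [t [t [f [p var]]] ^ [f [p var]]] ^ [f [p c]]]] ** [t [t [f [p c]]] ^ [f [p - [p c]]]]]

e
e ** t
e % t ** t
t % t ** t
f % t ** t
p % t ** t
c % t ** t
c % t ^ f ** t
c % t ^ f ^ f ** t
c % f ^ f ^ f ** t
c % p ^ f ^ f ** t
c % var ^ f ^ f ** t
c % var ^ p ^ f ** t
c % var ^ var ^ f ** t
c % var ^ var ^ p ** t
c % var ^ var ^ c ** t
c % var ^ var ^ c ** t ^ f
c % var ^ var ^ c ** f ^ f
c % var ^ var ^ c ** p ^ f
c % var ^ var ^ c ** c ^ f
c % var ^ var ^ c ** c ^ p
c % var ^ var ^ c ** c ^ - p
c % var ^ var ^ c ** c ^ - c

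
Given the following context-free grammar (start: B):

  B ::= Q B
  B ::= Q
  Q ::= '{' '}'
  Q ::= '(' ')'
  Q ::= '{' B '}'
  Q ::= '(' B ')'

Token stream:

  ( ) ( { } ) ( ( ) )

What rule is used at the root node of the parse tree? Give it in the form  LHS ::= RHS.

[B [Q ( )] [B [Q ( [B [Q { }]] )] [B [Q ( [B [Q ( )]] )]]]]

B ::= Q B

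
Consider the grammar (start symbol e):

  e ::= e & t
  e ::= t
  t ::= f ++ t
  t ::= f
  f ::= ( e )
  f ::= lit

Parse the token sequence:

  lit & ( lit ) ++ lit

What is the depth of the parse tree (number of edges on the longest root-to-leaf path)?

6

[e [e [t [f lit]]] & [t [f ( [e [t [f lit]]] )] ++ [t [f lit]]]]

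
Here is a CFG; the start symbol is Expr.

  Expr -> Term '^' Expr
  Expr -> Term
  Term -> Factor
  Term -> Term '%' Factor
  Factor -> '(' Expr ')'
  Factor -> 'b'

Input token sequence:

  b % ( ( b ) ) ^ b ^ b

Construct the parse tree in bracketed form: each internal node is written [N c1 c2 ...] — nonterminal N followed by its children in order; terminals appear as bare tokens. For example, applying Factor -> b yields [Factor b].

[Expr [Term [Term [Factor b]] % [Factor ( [Expr [Term [Factor ( [Expr [Term [Factor b]]] )]]] )]] ^ [Expr [Term [Factor b]] ^ [Expr [Term [Factor b]]]]]

Expr
Term ^ Expr
Term % Factor ^ Expr
Factor % Factor ^ Expr
b % Factor ^ Expr
b % ( Expr ) ^ Expr
b % ( Term ) ^ Expr
b % ( Factor ) ^ Expr
b % ( ( Expr ) ) ^ Expr
b % ( ( Term ) ) ^ Expr
b % ( ( Factor ) ) ^ Expr
b % ( ( b ) ) ^ Expr
b % ( ( b ) ) ^ Term ^ Expr
b % ( ( b ) ) ^ Factor ^ Expr
b % ( ( b ) ) ^ b ^ Expr
b % ( ( b ) ) ^ b ^ Term
b % ( ( b ) ) ^ b ^ Factor
b % ( ( b ) ) ^ b ^ b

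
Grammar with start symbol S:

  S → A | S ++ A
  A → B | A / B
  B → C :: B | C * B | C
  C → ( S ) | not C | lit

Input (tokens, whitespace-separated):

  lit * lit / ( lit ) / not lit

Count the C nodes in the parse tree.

6

[S [A [A [A [B [C lit] * [B [C lit]]]] / [B [C ( [S [A [B [C lit]]]] )]]] / [B [C not [C lit]]]]]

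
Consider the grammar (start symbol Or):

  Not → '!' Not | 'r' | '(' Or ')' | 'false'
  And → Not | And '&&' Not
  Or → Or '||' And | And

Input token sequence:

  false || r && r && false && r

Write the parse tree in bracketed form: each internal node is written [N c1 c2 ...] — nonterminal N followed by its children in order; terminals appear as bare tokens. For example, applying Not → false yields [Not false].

Or
Or || And
And || And
Not || And
false || And
false || And && Not
false || And && Not && Not
false || And && Not && Not && Not
false || Not && Not && Not && Not
false || r && Not && Not && Not
false || r && r && Not && Not
false || r && r && false && Not
false || r && r && false && r

[Or [Or [And [Not false]]] || [And [And [And [And [Not r]] && [Not r]] && [Not false]] && [Not r]]]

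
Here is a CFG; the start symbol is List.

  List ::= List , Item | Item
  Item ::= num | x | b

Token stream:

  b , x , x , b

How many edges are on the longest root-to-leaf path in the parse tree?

[List [List [List [List [Item b]] , [Item x]] , [Item x]] , [Item b]]

5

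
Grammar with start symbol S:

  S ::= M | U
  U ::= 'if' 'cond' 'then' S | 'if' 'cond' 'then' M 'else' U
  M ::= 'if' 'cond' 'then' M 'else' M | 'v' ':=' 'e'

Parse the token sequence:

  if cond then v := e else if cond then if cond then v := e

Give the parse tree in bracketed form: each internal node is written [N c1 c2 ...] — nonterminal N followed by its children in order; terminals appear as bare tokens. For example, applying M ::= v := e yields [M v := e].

[S [U if cond then [M v := e] else [U if cond then [S [U if cond then [S [M v := e]]]]]]]

S
U
if cond then M else U
if cond then v := e else U
if cond then v := e else if cond then S
if cond then v := e else if cond then U
if cond then v := e else if cond then if cond then S
if cond then v := e else if cond then if cond then M
if cond then v := e else if cond then if cond then v := e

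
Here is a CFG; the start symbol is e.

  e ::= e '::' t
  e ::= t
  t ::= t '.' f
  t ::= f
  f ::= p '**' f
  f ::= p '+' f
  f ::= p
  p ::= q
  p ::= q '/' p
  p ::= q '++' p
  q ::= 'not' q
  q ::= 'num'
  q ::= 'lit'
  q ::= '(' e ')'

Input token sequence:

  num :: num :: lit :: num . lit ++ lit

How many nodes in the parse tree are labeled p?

6

[e [e [e [e [t [f [p [q num]]]]] :: [t [f [p [q num]]]]] :: [t [f [p [q lit]]]]] :: [t [t [f [p [q num]]]] . [f [p [q lit] ++ [p [q lit]]]]]]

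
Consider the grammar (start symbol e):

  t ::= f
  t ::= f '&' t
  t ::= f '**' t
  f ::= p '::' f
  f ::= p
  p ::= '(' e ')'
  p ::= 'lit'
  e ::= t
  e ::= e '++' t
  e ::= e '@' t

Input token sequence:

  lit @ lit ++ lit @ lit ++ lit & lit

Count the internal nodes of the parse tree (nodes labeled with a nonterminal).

[e [e [e [e [e [t [f [p lit]]]] @ [t [f [p lit]]]] ++ [t [f [p lit]]]] @ [t [f [p lit]]]] ++ [t [f [p lit]] & [t [f [p lit]]]]]

23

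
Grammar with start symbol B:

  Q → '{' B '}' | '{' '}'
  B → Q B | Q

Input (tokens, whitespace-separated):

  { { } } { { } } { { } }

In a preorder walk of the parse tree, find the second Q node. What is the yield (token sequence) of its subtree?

{ }

[B [Q { [B [Q { }]] }] [B [Q { [B [Q { }]] }] [B [Q { [B [Q { }]] }]]]]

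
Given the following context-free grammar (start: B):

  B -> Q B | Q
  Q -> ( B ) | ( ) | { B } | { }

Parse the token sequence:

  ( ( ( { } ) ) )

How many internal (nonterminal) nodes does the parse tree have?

[B [Q ( [B [Q ( [B [Q ( [B [Q { }]] )]] )]] )]]

8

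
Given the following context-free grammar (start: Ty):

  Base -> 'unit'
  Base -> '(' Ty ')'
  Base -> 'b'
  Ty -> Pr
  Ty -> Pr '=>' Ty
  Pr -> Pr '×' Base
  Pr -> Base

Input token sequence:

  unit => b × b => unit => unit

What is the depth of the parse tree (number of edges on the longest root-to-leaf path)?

6

[Ty [Pr [Base unit]] => [Ty [Pr [Pr [Base b]] × [Base b]] => [Ty [Pr [Base unit]] => [Ty [Pr [Base unit]]]]]]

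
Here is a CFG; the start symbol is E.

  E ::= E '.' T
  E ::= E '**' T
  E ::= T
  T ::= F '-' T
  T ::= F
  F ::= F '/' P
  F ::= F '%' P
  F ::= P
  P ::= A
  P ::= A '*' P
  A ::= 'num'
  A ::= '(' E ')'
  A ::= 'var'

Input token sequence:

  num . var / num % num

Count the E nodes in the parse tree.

[E [E [T [F [P [A num]]]]] . [T [F [F [F [P [A var]]] / [P [A num]]] % [P [A num]]]]]

2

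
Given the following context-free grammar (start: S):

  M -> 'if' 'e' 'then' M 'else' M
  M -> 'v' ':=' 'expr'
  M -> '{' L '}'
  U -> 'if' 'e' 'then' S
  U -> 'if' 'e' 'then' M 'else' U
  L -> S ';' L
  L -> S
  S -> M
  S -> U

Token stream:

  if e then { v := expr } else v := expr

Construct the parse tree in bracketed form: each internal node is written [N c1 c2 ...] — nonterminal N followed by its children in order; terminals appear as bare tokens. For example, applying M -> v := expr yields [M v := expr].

[S [M if e then [M { [L [S [M v := expr]]] }] else [M v := expr]]]

S
M
if e then M else M
if e then { L } else M
if e then { S } else M
if e then { M } else M
if e then { v := expr } else M
if e then { v := expr } else v := expr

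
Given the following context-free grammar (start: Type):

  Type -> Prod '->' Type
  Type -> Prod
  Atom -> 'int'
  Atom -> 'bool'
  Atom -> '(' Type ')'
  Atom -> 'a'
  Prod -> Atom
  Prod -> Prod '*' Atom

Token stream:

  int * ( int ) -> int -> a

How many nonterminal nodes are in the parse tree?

14

[Type [Prod [Prod [Atom int]] * [Atom ( [Type [Prod [Atom int]]] )]] -> [Type [Prod [Atom int]] -> [Type [Prod [Atom a]]]]]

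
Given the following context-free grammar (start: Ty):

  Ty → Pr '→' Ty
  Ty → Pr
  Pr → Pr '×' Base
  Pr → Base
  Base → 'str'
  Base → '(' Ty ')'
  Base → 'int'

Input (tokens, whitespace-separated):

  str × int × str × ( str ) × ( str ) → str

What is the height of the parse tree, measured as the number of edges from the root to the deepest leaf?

7

[Ty [Pr [Pr [Pr [Pr [Pr [Base str]] × [Base int]] × [Base str]] × [Base ( [Ty [Pr [Base str]]] )]] × [Base ( [Ty [Pr [Base str]]] )]] → [Ty [Pr [Base str]]]]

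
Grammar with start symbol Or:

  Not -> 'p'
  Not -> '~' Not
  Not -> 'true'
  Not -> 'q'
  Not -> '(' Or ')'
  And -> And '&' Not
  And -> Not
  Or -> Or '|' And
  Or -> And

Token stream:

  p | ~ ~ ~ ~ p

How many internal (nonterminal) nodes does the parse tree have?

[Or [Or [And [Not p]]] | [And [Not ~ [Not ~ [Not ~ [Not ~ [Not p]]]]]]]

10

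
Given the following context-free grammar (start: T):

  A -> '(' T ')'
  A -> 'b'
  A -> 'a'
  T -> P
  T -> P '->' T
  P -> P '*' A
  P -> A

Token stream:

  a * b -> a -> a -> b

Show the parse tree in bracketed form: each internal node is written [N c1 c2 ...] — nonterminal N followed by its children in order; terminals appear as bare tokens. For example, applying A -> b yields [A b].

[T [P [P [A a]] * [A b]] -> [T [P [A a]] -> [T [P [A a]] -> [T [P [A b]]]]]]

T
P -> T
P * A -> T
A * A -> T
a * A -> T
a * b -> T
a * b -> P -> T
a * b -> A -> T
a * b -> a -> T
a * b -> a -> P -> T
a * b -> a -> A -> T
a * b -> a -> a -> T
a * b -> a -> a -> P
a * b -> a -> a -> A
a * b -> a -> a -> b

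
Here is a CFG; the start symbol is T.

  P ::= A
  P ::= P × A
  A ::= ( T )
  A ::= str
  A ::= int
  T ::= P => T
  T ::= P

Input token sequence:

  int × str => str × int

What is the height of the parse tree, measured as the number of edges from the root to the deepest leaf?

[T [P [P [A int]] × [A str]] => [T [P [P [A str]] × [A int]]]]

5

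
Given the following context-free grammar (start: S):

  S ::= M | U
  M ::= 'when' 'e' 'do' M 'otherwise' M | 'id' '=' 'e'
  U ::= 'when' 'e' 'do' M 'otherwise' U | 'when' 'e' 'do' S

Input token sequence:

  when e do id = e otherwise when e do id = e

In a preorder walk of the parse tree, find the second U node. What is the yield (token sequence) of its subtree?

[S [U when e do [M id = e] otherwise [U when e do [S [M id = e]]]]]

when e do id = e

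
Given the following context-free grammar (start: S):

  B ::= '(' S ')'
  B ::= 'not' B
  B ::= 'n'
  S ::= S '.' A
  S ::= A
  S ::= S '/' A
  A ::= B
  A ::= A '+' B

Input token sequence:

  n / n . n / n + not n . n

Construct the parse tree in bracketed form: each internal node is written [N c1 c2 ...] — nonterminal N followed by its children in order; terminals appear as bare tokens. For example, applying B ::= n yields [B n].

S
S . A
S / A . A
S . A / A . A
S / A . A / A . A
A / A . A / A . A
B / A . A / A . A
n / A . A / A . A
n / B . A / A . A
n / n . A / A . A
n / n . B / A . A
n / n . n / A . A
n / n . n / A + B . A
n / n . n / B + B . A
n / n . n / n + B . A
n / n . n / n + not B . A
n / n . n / n + not n . A
n / n . n / n + not n . B
n / n . n / n + not n . n

[S [S [S [S [S [A [B n]]] / [A [B n]]] . [A [B n]]] / [A [A [B n]] + [B not [B n]]]] . [A [B n]]]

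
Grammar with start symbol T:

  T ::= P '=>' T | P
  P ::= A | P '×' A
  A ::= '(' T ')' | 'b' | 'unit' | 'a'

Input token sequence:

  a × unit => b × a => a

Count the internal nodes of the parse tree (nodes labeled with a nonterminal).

13

[T [P [P [A a]] × [A unit]] => [T [P [P [A b]] × [A a]] => [T [P [A a]]]]]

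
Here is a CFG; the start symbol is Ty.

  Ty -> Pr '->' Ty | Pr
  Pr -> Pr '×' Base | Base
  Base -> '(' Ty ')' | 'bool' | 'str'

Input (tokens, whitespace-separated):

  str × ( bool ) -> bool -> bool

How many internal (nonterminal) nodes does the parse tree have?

[Ty [Pr [Pr [Base str]] × [Base ( [Ty [Pr [Base bool]]] )]] -> [Ty [Pr [Base bool]] -> [Ty [Pr [Base bool]]]]]

14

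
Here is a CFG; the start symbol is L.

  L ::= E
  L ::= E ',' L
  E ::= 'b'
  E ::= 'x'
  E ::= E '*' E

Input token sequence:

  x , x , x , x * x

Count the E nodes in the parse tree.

[L [E x] , [L [E x] , [L [E x] , [L [E [E x] * [E x]]]]]]

6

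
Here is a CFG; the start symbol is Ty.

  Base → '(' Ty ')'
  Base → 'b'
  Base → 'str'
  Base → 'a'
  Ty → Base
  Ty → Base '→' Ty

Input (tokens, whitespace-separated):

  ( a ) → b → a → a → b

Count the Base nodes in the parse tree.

6

[Ty [Base ( [Ty [Base a]] )] → [Ty [Base b] → [Ty [Base a] → [Ty [Base a] → [Ty [Base b]]]]]]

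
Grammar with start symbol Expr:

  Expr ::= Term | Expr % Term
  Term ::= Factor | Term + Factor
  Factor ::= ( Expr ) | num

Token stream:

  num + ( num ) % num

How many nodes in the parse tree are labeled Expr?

3

[Expr [Expr [Term [Term [Factor num]] + [Factor ( [Expr [Term [Factor num]]] )]]] % [Term [Factor num]]]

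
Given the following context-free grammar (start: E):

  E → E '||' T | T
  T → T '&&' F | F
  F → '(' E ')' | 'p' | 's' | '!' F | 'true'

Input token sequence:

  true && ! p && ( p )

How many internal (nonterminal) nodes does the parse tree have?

[E [T [T [T [F true]] && [F ! [F p]]] && [F ( [E [T [F p]]] )]]]

11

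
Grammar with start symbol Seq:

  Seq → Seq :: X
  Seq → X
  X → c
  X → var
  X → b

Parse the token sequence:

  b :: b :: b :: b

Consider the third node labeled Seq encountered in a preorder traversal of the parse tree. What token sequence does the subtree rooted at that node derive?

[Seq [Seq [Seq [Seq [X b]] :: [X b]] :: [X b]] :: [X b]]

b :: b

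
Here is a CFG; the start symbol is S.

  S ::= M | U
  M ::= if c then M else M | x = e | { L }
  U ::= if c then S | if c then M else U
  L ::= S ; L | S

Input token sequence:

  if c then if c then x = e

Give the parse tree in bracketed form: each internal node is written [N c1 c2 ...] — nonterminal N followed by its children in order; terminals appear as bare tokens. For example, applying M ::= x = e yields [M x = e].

S
U
if c then S
if c then U
if c then if c then S
if c then if c then M
if c then if c then x = e

[S [U if c then [S [U if c then [S [M x = e]]]]]]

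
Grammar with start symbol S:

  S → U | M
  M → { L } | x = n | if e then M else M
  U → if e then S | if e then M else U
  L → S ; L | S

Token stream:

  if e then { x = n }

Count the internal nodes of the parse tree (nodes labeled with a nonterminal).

[S [U if e then [S [M { [L [S [M x = n]]] }]]]]

7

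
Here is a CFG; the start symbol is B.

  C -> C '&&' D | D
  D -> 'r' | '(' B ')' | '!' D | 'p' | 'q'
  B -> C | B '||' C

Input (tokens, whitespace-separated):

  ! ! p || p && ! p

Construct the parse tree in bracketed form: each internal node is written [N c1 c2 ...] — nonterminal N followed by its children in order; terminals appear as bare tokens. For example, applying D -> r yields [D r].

[B [B [C [D ! [D ! [D p]]]]] || [C [C [D p]] && [D ! [D p]]]]

B
B || C
C || C
D || C
! D || C
! ! D || C
! ! p || C
! ! p || C && D
! ! p || D && D
! ! p || p && D
! ! p || p && ! D
! ! p || p && ! p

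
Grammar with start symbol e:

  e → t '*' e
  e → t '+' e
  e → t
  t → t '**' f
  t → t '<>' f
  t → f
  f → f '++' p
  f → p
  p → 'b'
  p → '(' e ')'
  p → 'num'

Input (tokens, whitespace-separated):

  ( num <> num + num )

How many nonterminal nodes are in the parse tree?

[e [t [f [p ( [e [t [t [f [p num]]] <> [f [p num]]] + [e [t [f [p num]]]]] )]]]]

15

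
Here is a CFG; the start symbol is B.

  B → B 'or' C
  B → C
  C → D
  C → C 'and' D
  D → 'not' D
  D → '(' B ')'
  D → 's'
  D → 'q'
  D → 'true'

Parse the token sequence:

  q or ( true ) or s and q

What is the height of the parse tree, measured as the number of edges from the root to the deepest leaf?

[B [B [B [C [D q]]] or [C [D ( [B [C [D true]]] )]]] or [C [C [D s]] and [D q]]]

7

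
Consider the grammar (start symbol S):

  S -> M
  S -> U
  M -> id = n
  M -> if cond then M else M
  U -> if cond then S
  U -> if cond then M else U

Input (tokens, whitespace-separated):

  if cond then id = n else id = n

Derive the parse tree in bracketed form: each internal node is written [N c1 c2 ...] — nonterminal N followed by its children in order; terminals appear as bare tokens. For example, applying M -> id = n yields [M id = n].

[S [M if cond then [M id = n] else [M id = n]]]

S
M
if cond then M else M
if cond then id = n else M
if cond then id = n else id = n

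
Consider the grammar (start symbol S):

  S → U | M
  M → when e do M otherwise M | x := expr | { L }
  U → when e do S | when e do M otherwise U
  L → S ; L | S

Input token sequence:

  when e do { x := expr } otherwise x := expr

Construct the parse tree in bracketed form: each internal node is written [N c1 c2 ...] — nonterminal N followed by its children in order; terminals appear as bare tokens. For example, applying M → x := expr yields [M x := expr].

[S [M when e do [M { [L [S [M x := expr]]] }] otherwise [M x := expr]]]

S
M
when e do M otherwise M
when e do { L } otherwise M
when e do { S } otherwise M
when e do { M } otherwise M
when e do { x := expr } otherwise M
when e do { x := expr } otherwise x := expr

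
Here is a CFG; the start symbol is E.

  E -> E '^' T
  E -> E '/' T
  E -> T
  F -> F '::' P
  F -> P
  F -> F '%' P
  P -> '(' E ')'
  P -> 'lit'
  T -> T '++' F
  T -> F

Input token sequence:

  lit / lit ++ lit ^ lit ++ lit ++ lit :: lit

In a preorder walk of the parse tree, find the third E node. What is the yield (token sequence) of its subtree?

[E [E [E [T [F [P lit]]]] / [T [T [F [P lit]]] ++ [F [P lit]]]] ^ [T [T [T [F [P lit]]] ++ [F [P lit]]] ++ [F [F [P lit]] :: [P lit]]]]

lit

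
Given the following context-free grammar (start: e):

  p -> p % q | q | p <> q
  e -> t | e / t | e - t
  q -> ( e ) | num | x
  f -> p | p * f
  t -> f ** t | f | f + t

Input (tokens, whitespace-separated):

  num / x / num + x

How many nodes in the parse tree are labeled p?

[e [e [e [t [f [p [q num]]]]] / [t [f [p [q x]]]]] / [t [f [p [q num]]] + [t [f [p [q x]]]]]]

4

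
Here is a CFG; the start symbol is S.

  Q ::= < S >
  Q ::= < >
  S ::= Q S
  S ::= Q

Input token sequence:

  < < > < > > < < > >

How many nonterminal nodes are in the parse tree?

10

[S [Q < [S [Q < >] [S [Q < >]]] >] [S [Q < [S [Q < >]] >]]]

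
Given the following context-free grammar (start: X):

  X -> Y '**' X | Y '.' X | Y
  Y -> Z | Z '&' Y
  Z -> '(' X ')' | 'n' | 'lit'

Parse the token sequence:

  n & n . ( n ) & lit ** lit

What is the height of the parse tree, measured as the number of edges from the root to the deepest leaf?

7

[X [Y [Z n] & [Y [Z n]]] . [X [Y [Z ( [X [Y [Z n]]] )] & [Y [Z lit]]] ** [X [Y [Z lit]]]]]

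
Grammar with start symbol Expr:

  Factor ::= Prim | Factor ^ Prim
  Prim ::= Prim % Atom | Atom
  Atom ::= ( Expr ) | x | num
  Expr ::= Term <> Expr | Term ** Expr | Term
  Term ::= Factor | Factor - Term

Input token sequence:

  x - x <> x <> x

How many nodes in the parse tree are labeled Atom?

[Expr [Term [Factor [Prim [Atom x]]] - [Term [Factor [Prim [Atom x]]]]] <> [Expr [Term [Factor [Prim [Atom x]]]] <> [Expr [Term [Factor [Prim [Atom x]]]]]]]

4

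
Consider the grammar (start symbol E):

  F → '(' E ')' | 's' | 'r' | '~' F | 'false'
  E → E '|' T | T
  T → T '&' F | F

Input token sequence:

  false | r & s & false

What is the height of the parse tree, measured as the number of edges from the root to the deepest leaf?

[E [E [T [F false]]] | [T [T [T [F r]] & [F s]] & [F false]]]

5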